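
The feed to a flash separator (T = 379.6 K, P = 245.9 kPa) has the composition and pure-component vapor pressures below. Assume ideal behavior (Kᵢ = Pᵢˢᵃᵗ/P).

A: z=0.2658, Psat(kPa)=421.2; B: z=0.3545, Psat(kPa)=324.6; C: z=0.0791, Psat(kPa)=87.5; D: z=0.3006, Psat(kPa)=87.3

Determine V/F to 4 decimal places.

Raoult's law: Kᵢ = Pᵢˢᵃᵗ/P = Pᵢˢᵃᵗ/245.9.
  K_A = 421.2/245.9 = 1.712891, K_B = 324.6/245.9 = 1.320049, K_C = 87.5/245.9 = 0.355836, K_D = 87.3/245.9 = 0.355022
Material balance + equilibrium reduce to Σ zᵢ(Kᵢ−1)/(1+V/F(Kᵢ−1)) = 0.
Check two-phase: ΣzᵢKᵢ = 1.0581 > 1 and Σzᵢ/Kᵢ = 1.4927 > 1, so g(0) = 0.0581 > 0 and g(1) = -0.4927 < 0.
Newton–Raphson from V/F = 0.5:
  V/F = 0.5000: g = -0.12383, g' = -0.4442 → V/F = 0.2213
  V/F = 0.2213: g = -0.01595, g' = -0.3472 → V/F = 0.1753
  V/F = 0.1753: g = -0.00017, g' = -0.3400 → V/F = 0.1748
Converged at V/F = 0.1748.

V/F = 0.1748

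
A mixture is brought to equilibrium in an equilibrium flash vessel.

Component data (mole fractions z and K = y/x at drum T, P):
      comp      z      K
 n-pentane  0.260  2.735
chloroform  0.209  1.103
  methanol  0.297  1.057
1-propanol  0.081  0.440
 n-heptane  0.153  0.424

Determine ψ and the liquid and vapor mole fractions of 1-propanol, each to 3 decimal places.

Material balance + equilibrium reduce to Σ zᵢ(Kᵢ−1)/(1+ψ(Kᵢ−1)) = 0.
g(0) = ΣzᵢKᵢ − 1 = 0.356 and g(1) = 1 − Σzᵢ/Kᵢ = -0.110, so a root lies in (0, 1).
Newton–Raphson from ψ = 0.38:
  ψ = 0.380: g = 0.1387, g' = -0.411 → ψ = 0.717
  ψ = 0.717: g = 0.0114, g' = -0.376 → ψ = 0.747
Converged at ψ = 0.747.
Compositions from xᵢ = zᵢ/(1+ψ(Kᵢ−1)), yᵢ = Kᵢxᵢ:
  n-pentane: x = 0.113, y = 0.310
  chloroform: x = 0.194, y = 0.214
  methanol: x = 0.285, y = 0.301
  1-propanol: x = 0.139, y = 0.061
  n-heptane: x = 0.269, y = 0.114

ψ = 0.747, x_1-propanol = 0.139, y_1-propanol = 0.061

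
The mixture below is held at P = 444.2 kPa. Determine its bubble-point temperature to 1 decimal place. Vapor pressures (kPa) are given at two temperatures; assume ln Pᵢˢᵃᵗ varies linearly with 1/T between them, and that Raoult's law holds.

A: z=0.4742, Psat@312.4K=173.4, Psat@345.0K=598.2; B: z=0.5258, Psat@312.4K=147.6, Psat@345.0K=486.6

T = 339.3 K

Bubble-point temperature: ΣzᵢPᵢˢᵃᵗ(T) = P. Interpolate ln Pᵢˢᵃᵗ = aᵢ + bᵢ/T.
  T = 312.4 K: ΣzᵢPᵢˢᵃᵗ = 159.83 kPa
  T = 345.0 K: ΣzᵢPᵢˢᵃᵗ = 539.52 kPa
  T = 328.7 K: ΣzᵢPᵢˢᵃᵗ = 302.63 kPa
  T = 336.9 K: ΣzᵢPᵢˢᵃᵗ = 407.62 kPa
  T = 340.9 K: ΣzᵢPᵢˢᵃᵗ = 468.93 kPa
  T = 338.9 K: ΣzᵢPᵢˢᵃᵗ = 437.38 kPa
Interpolating between 338.9 K and 340.9 K gives T ≈ 339.3 K.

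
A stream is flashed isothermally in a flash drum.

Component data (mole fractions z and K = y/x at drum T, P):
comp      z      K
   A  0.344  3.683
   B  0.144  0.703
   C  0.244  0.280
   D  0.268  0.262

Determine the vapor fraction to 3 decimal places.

ψ = 0.289

Material balance + equilibrium reduce to Σ zᵢ(Kᵢ−1)/(1+ψ(Kᵢ−1)) = 0.
g(0) = ΣzᵢKᵢ − 1 = 0.507 and g(1) = 1 − Σzᵢ/Kᵢ = -1.193, so a root lies in (0, 1).
Newton–Raphson from ψ = 0.5:
  ψ = 0.500: g = -0.2440, g' = -1.145 → ψ = 0.287
  ψ = 0.287: g = 0.0025, g' = -1.242 → ψ = 0.289
Converged at ψ = 0.289.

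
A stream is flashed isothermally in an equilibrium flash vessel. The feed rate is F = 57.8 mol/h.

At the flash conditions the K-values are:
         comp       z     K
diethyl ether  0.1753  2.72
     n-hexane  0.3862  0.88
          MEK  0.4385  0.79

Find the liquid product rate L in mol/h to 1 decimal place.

Let ψ = V/F and solve Σ zᵢ(Kᵢ−1)/(1+ψ(Kᵢ−1)) = 0.
Feasibility: ΣzᵢKᵢ = 1.1631, Σzᵢ/Kᵢ = 1.0584 — both > 1, two phases present.
Newton–Raphson from ψ = 0.66:
  ψ = 0.6600: g = -0.01602, g' = -0.1464 → ψ = 0.5506
  ψ = 0.5506: g = 0.00112, g' = -0.1679 → ψ = 0.5572
  ψ = 0.5572: g = 0.00001, g' = -0.1664 → ψ = 0.5573
Converged at ψ = 0.5573.
Then V = ψ·F = 0.5573·57.8 = 32.2 mol/h and L = F − V = 25.6 mol/h.

L = 25.6 mol/h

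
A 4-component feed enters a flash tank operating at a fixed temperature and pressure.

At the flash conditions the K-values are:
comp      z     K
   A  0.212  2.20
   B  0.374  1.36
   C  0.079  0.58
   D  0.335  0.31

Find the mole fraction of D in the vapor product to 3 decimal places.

Let ψ = V/F and solve Σ zᵢ(Kᵢ−1)/(1+ψ(Kᵢ−1)) = 0.
Feasibility: ΣzᵢKᵢ = 1.125, Σzᵢ/Kᵢ = 1.588 — both > 1, two phases present.
Newton–Raphson from ψ = 0.34:
  ψ = 0.340: g = -0.0401, g' = -0.484 → ψ = 0.257
  ψ = 0.257: g = -0.0006, g' = -0.472 → ψ = 0.256
Converged at ψ = 0.256.
Compositions from xᵢ = zᵢ/(1+ψ(Kᵢ−1)), yᵢ = Kᵢxᵢ:
  A: x = 0.162, y = 0.357
  B: x = 0.342, y = 0.466
  C: x = 0.089, y = 0.051
  D: x = 0.407, y = 0.126

y_D = 0.126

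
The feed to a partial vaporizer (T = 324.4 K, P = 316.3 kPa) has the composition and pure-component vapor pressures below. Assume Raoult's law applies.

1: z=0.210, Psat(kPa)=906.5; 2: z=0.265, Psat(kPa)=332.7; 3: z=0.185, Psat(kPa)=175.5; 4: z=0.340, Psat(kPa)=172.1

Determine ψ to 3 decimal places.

Raoult's law: Kᵢ = Pᵢˢᵃᵗ/P = Pᵢˢᵃᵗ/316.3.
  K_1 = 906.5/316.3 = 2.86595, K_2 = 332.7/316.3 = 1.05185, K_3 = 175.5/316.3 = 0.55485, K_4 = 172.1/316.3 = 0.54410
Let ψ = V/F and solve Σ zᵢ(Kᵢ−1)/(1+ψ(Kᵢ−1)) = 0.
Check two-phase: ΣzᵢKᵢ = 1.168 > 1 and Σzᵢ/Kᵢ = 1.284 > 1, so g(0) = 0.168 > 0 and g(1) = -0.284 < 0.
Newton–Raphson from ψ = 0.5:
  ψ = 0.500: g = -0.0906, g' = -0.376 → ψ = 0.259
  ψ = 0.259: g = 0.0090, g' = -0.471 → ψ = 0.278
Converged at ψ = 0.278.

ψ = 0.278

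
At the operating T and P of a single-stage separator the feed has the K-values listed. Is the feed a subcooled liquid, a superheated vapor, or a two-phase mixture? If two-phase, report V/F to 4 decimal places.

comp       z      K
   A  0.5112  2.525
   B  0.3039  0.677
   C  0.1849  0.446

ΣzᵢKᵢ = 1.5790; Σzᵢ/Kᵢ = 1.0659.
Both exceed 1, so a two-phase solution exists.
Let ψ = V/F and solve Σ zᵢ(Kᵢ−1)/(1+ψ(Kᵢ−1)) = 0.
Newton iteration, ψ⁰ = 0.31:
  ψ = 0.3100: g = 0.29658, g' = -0.6700 → ψ = 0.7527
  ψ = 0.7527: g = 0.05758, g' = -0.4800 → ψ = 0.8726
  ψ = 0.8726: g = -0.00051, g' = -0.4930 → ψ = 0.8716
Converged at ψ = 0.8716.

two-phase, V/F = 0.8716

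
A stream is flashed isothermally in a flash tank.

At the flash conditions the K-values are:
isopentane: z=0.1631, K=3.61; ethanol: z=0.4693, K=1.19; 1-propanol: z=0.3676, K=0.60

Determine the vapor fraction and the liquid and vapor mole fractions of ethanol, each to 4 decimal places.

ψ = 0.7962, x_ethanol = 0.4076, y_ethanol = 0.4851

Material balance + equilibrium reduce to Σ zᵢ(Kᵢ−1)/(1+ψ(Kᵢ−1)) = 0.
Check two-phase: ΣzᵢKᵢ = 1.3678 > 1 and Σzᵢ/Kᵢ = 1.0522 > 1, so g(0) = 0.3678 > 0 and g(1) = -0.0522 < 0.
Iterate (Newton) starting at ψ = 0.5:
  ψ = 0.5000: g = 0.08231, g' = -0.3151 → ψ = 0.7612
  ψ = 0.7612: g = 0.00902, g' = -0.2591 → ψ = 0.7960
  ψ = 0.7960: g = 0.00004, g' = -0.2567 → ψ = 0.7962
Converged at ψ = 0.7962.
Compositions from xᵢ = zᵢ/(1+ψ(Kᵢ−1)), yᵢ = Kᵢxᵢ:
  isopentane: x = 0.0530, y = 0.1913
  ethanol: x = 0.4076, y = 0.4851
  1-propanol: x = 0.5394, y = 0.3236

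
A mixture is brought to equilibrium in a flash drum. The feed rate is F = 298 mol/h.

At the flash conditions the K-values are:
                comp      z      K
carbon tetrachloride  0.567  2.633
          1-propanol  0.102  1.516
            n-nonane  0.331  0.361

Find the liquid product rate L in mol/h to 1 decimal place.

L = 57.5 mol/h

Newton iteration, ψ⁰ = 0.62:
  ψ = 0.620: g = 0.1497, g' = -0.760 → ψ = 0.817
  ψ = 0.817: g = -0.0089, g' = -0.883 → ψ = 0.807
Converged at ψ = 0.807.
Then V = ψ·F = 0.8069·298 = 240.5 mol/h and L = F − V = 57.5 mol/h.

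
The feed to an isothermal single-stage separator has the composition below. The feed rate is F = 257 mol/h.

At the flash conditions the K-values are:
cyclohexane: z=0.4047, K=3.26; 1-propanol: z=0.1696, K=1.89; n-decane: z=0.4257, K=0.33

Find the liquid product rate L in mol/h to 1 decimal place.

Material balance + equilibrium reduce to Σ zᵢ(Kᵢ−1)/(1+ψ(Kᵢ−1)) = 0.
Feasibility: ΣzᵢKᵢ = 1.7803, Σzᵢ/Kᵢ = 1.5039 — both > 1, two phases present.
Newton iteration, ψ⁰ = 0.62:
  ψ = 0.6200: g = -0.00972, g' = -0.9735 → ψ = 0.6100
Converged at ψ = 0.6100.
Then V = ψ·F = 0.6100·257 = 156.8 mol/h and L = F − V = 100.2 mol/h.

L = 100.2 mol/h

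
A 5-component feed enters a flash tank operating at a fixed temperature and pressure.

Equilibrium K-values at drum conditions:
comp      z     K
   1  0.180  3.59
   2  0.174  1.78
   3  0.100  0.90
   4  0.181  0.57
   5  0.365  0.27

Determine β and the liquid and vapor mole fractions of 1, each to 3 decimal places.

β = 0.219, x_1 = 0.115, y_1 = 0.412

Rachford–Rice: g(β) = Σ zᵢ(Kᵢ−1)/(1+β(Kᵢ−1)) = 0.
Feasibility: ΣzᵢKᵢ = 1.248, Σzᵢ/Kᵢ = 1.928 — both > 1, two phases present.
Newton–Raphson from β = 0.5:
  β = 0.500: g = -0.2285, g' = -0.822 → β = 0.222
  β = 0.222: g = -0.0025, g' = -0.883 → β = 0.219
Converged at β = 0.219.
Compositions from xᵢ = zᵢ/(1+β(Kᵢ−1)), yᵢ = Kᵢxᵢ:
  1: x = 0.115, y = 0.412
  2: x = 0.149, y = 0.265
  3: x = 0.102, y = 0.092
  4: x = 0.200, y = 0.114
  5: x = 0.434, y = 0.117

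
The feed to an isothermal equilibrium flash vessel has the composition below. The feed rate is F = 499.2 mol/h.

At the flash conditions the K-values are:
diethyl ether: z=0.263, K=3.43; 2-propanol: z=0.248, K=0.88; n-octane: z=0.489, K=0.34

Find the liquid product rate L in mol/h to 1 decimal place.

L = 385.0 mol/h

Iterate (Newton) starting at ψ = 0.58:
  ψ = 0.580: g = -0.2896, g' = -0.831 → ψ = 0.231
  ψ = 0.231: g = -0.0024, g' = -0.937 → ψ = 0.229
Converged at ψ = 0.229.
Then V = ψ·F = 0.2288·499.2 = 114.2 mol/h and L = F − V = 385.0 mol/h.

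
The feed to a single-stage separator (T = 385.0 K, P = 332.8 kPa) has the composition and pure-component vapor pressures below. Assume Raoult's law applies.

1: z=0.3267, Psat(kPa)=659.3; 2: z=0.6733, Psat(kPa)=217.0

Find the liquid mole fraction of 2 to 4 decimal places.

Raoult's law: Kᵢ = Pᵢˢᵃᵗ/P = Pᵢˢᵃᵗ/332.8.
  K_1 = 659.3/332.8 = 1.981070, K_2 = 217.0/332.8 = 0.652043
Material balance + equilibrium reduce to Σ zᵢ(Kᵢ−1)/(1+β(Kᵢ−1)) = 0.
g(0) = ΣzᵢKᵢ − 1 = 0.0862 and g(1) = 1 − Σzᵢ/Kᵢ = -0.1975, so a root lies in (0, 1).
Binary case is linear: z₁(K₁−1)(1+β(K₂−1)) + z₂(K₂−1)(1+β(K₁−1)) = 0
⇒ β = [z₁(K₁−1)+z₂(K₂−1)] / [−(K₁−1)(K₂−1)] = 0.08624/0.34137 = 0.2526
Compositions from xᵢ = zᵢ/(1+β(Kᵢ−1)), yᵢ = Kᵢxᵢ:
  1: x = 0.2618, y = 0.5187
  2: x = 0.7382, y = 0.4813

x_2 = 0.7382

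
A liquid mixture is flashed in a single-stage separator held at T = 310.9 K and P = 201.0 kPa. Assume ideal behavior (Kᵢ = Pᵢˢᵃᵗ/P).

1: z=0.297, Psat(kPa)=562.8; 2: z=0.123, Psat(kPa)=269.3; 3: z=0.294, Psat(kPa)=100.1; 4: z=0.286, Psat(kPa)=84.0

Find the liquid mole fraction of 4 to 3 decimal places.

x_4 = 0.350

Raoult's law: Kᵢ = Pᵢˢᵃᵗ/P = Pᵢˢᵃᵗ/201.0.
  K_1 = 562.8/201.0 = 2.80000, K_2 = 269.3/201.0 = 1.33980, K_3 = 100.1/201.0 = 0.49801, K_4 = 84.0/201.0 = 0.41791
Let β = V/F and solve Σ zᵢ(Kᵢ−1)/(1+β(Kᵢ−1)) = 0.
Check two-phase: ΣzᵢKᵢ = 1.262 > 1 and Σzᵢ/Kᵢ = 1.473 > 1, so g(0) = 0.262 > 0 and g(1) = -0.473 < 0.
Newton iteration, β⁰ = 0.5:
  β = 0.500: g = -0.1148, g' = -0.602 → β = 0.309
  β = 0.309: g = 0.0035, g' = -0.657 → β = 0.315
Converged at β = 0.315.
Compositions from xᵢ = zᵢ/(1+β(Kᵢ−1)), yᵢ = Kᵢxᵢ:
  1: x = 0.190, y = 0.531
  2: x = 0.111, y = 0.149
  3: x = 0.349, y = 0.174
  4: x = 0.350, y = 0.146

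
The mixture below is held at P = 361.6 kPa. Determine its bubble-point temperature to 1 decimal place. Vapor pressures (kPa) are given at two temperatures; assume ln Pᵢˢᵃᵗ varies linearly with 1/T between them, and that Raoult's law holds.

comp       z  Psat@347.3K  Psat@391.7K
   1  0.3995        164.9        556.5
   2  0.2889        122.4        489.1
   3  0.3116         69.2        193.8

T = 385.4 K

Bubble-point temperature: ΣzᵢPᵢˢᵃᵗ(T) = P. Interpolate ln Pᵢˢᵃᵗ = aᵢ + bᵢ/T.
  T = 347.3 K: ΣzᵢPᵢˢᵃᵗ = 122.80 kPa
  T = 391.7 K: ΣzᵢPᵢˢᵃᵗ = 424.01 kPa
  T = 369.5 K: ΣzᵢPᵢˢᵃᵗ = 236.43 kPa
  T = 380.6 K: ΣzᵢPᵢˢᵃᵗ = 319.21 kPa
  T = 386.1 K: ΣzᵢPᵢˢᵃᵗ = 368.15 kPa
  T = 383.4 K: ΣzᵢPᵢˢᵃᵗ = 343.42 kPa
Interpolating between 383.4 K and 386.1 K gives T ≈ 385.4 K.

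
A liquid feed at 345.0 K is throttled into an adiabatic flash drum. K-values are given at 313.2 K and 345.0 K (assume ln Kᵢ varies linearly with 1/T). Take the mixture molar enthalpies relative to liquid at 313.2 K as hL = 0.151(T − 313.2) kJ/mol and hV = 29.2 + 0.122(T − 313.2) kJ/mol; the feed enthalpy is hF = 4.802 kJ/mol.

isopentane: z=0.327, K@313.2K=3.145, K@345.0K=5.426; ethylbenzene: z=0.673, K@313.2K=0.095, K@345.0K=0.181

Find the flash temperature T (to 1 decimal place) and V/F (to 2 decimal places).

T = 322.0 K, V/F = 0.12

Adiabatic flash: solve Rachford–Rice at each trial T, then check hF = ψ·hV(T) + (1−ψ)·hL(T).
  T = 313.2 K: K = (3.145, 0.095), RR gives ψ = 0.048, H_out = 1.389 kJ/mol
  T = 345.0 K: K = (5.426, 0.181), RR gives ψ = 0.247, H_out = 11.792 kJ/mol
  T = 329.1 K: K = (4.186, 0.133), RR gives ψ = 0.166, H_out = 7.171 kJ/mol
  T = 321.1 K: K = (3.638, 0.113), RR gives ψ = 0.113, H_out = 4.480 kJ/mol
  T = 325.1 K: K = (3.906, 0.123), RR gives ψ = 0.141, H_out = 5.869 kJ/mol
  T = 323.1 K: K = (3.770, 0.118), RR gives ψ = 0.128, H_out = 5.186 kJ/mol
Linear interpolation between T = 321.1 (H_out = 4.480) and T = 323.1 (H_out = 5.186) on hF = 4.802 gives T ≈ 322.0 K, at which ψ = 0.12.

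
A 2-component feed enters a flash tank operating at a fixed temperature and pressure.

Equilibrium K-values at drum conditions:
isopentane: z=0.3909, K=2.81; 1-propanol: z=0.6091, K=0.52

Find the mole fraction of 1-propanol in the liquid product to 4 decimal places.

x_1-propanol = 0.7904

Let β = V/F and solve Σ zᵢ(Kᵢ−1)/(1+β(Kᵢ−1)) = 0.
g(0) = ΣzᵢKᵢ − 1 = 0.4152 and g(1) = 1 − Σzᵢ/Kᵢ = -0.3105, so a root lies in (0, 1).
Binary case is linear: z₁(K₁−1)(1+β(K₂−1)) + z₂(K₂−1)(1+β(K₁−1)) = 0
⇒ β = [z₁(K₁−1)+z₂(K₂−1)] / [−(K₁−1)(K₂−1)] = 0.41516/0.86880 = 0.4779
Compositions from xᵢ = zᵢ/(1+β(Kᵢ−1)), yᵢ = Kᵢxᵢ:
  isopentane: x = 0.2096, y = 0.5890
  1-propanol: x = 0.7904, y = 0.4110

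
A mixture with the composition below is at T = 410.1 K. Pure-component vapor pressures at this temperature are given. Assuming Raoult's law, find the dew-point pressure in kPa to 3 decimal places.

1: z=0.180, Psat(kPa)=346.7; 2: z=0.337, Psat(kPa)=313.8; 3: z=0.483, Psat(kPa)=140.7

Pdew = 198.967 kPa

At the dew point ψ → 1, so Σzᵢ/Kᵢ = 1 with Kᵢ = Pᵢˢᵃᵗ/P ⇒ 1/P = Σzᵢ/Pᵢˢᵃᵗ.
1/P = 0.180/346.7 + 0.337/313.8 + 0.483/140.7 = 0.005026 ⇒ P = 198.967 kPa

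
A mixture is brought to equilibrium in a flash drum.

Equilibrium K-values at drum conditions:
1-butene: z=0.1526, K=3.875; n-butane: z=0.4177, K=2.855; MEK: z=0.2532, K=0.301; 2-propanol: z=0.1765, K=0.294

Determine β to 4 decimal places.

β = 0.6059

Let β = V/F and solve Σ zᵢ(Kᵢ−1)/(1+β(Kᵢ−1)) = 0.
Feasibility: ΣzᵢKᵢ = 1.9120, Σzᵢ/Kᵢ = 1.6272 — both > 1, two phases present.
Newton–Raphson from β = 0.31:
  β = 0.3100: g = 0.33845, g' = -1.2778 → β = 0.5749
  β = 0.5749: g = 0.03475, g' = -1.1108 → β = 0.6061
  β = 0.6061: g = -0.00024, g' = -1.1275 → β = 0.6059
Converged at β = 0.6059.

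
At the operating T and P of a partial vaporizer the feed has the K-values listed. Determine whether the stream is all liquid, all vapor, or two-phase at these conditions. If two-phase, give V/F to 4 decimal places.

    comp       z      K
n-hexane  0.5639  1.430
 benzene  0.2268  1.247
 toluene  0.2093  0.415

ΣzᵢKᵢ = 1.1761; Σzᵢ/Kᵢ = 1.0805.
Both exceed 1, so a two-phase solution exists.
Let ψ = V/F and solve Σ zᵢ(Kᵢ−1)/(1+ψ(Kᵢ−1)) = 0.
Newton–Raphson from ψ = 0.68:
  ψ = 0.6800: g = 0.03226, g' = -0.2701 → ψ = 0.7994
  ψ = 0.7994: g = -0.00278, g' = -0.3202 → ψ = 0.7908
  ψ = 0.7908: g = -0.00002, g' = -0.3158 → ψ = 0.7907
Converged at ψ = 0.7907.

two-phase, V/F = 0.7907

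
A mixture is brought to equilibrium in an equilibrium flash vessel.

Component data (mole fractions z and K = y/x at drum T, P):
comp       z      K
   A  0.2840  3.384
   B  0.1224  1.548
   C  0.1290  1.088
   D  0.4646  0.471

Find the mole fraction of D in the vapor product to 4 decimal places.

Let β = V/F and solve Σ zᵢ(Kᵢ−1)/(1+β(Kᵢ−1)) = 0.
Feasibility: ΣzᵢKᵢ = 1.5097, Σzᵢ/Kᵢ = 1.2680 — both > 1, two phases present.
Newton iteration, β⁰ = 0.5:
  β = 0.5000: g = 0.03824, g' = -0.5998 → β = 0.5638
  β = 0.5638: g = 0.00069, g' = -0.5801 → β = 0.5649
Converged at β = 0.5649.
Compositions from xᵢ = zᵢ/(1+β(Kᵢ−1)), yᵢ = Kᵢxᵢ:
  A: x = 0.1210, y = 0.4095
  B: x = 0.0935, y = 0.1447
  C: x = 0.1229, y = 0.1337
  D: x = 0.6626, y = 0.3121

y_D = 0.3121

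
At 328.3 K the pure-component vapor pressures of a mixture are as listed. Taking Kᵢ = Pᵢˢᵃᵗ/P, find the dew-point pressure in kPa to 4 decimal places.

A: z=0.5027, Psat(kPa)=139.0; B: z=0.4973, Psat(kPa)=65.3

Pdew = 89.0300 kPa

At the dew point ψ → 1, so Σzᵢ/Kᵢ = 1 with Kᵢ = Pᵢˢᵃᵗ/P ⇒ 1/P = Σzᵢ/Pᵢˢᵃᵗ.
1/P = 0.5027/139.0 + 0.4973/65.3 = 0.0112322 ⇒ P = 89.0300 kPa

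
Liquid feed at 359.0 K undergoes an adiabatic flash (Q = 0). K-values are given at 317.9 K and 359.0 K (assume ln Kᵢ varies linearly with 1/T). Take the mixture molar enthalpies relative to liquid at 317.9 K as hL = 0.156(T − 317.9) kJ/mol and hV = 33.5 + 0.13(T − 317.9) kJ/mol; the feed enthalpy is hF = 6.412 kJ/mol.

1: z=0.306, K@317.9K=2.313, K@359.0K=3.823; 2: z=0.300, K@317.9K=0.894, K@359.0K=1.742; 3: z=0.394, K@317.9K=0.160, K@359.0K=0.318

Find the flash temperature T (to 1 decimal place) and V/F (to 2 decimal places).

T = 324.2 K, V/F = 0.16

Adiabatic flash: solve Rachford–Rice at each trial T, then check hF = ψ·hV(T) + (1−ψ)·hL(T).
  T = 317.9 K: K = (2.313, 0.894, 0.160), RR gives ψ = 0.049, H_out = 1.657 kJ/mol
  T = 359.0 K: K = (3.823, 1.742, 0.318), RR gives ψ = 0.621, H_out = 26.553 kJ/mol
  T = 338.4 K: K = (3.018, 1.272, 0.230), RR gives ψ = 0.374, H_out = 15.530 kJ/mol
  T = 328.1 K: K = (2.651, 1.072, 0.193), RR gives ψ = 0.226, H_out = 9.105 kJ/mol
  T = 323.0 K: K = (2.479, 0.980, 0.176), RR gives ψ = 0.142, H_out = 5.547 kJ/mol
  T = 325.6 K: K = (2.566, 1.026, 0.184), RR gives ψ = 0.186, H_out = 7.398 kJ/mol
  T = 324.3 K: K = (2.522, 1.003, 0.180), RR gives ψ = 0.165, H_out = 6.483 kJ/mol
Linear interpolation between T = 323.0 (H_out = 5.547) and T = 324.3 (H_out = 6.483) on hF = 6.412 gives T ≈ 324.2 K, at which ψ = 0.16.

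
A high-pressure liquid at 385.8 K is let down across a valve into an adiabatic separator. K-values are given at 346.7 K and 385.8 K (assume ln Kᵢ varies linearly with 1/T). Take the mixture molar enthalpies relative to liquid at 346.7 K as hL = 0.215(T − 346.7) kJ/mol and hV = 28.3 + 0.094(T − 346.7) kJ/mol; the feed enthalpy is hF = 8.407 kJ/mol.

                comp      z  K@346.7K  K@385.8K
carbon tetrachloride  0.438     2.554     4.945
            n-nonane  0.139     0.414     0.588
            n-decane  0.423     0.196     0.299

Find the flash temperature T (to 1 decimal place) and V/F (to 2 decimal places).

T = 350.8 K, V/F = 0.27

Adiabatic flash: solve Rachford–Rice at each trial T, then check hF = ψ·hV(T) + (1−ψ)·hL(T).
  T = 346.7 K: K = (2.554, 0.414, 0.196), RR gives ψ = 0.221, H_out = 6.241 kJ/mol
  T = 385.8 K: K = (4.945, 0.588, 0.299), RR gives ψ = 0.541, H_out = 21.156 kJ/mol
  T = 366.2 K: K = (3.614, 0.498, 0.245), RR gives ψ = 0.412, H_out = 14.868 kJ/mol
  T = 356.4 K: K = (3.050, 0.455, 0.220), RR gives ψ = 0.329, H_out = 11.003 kJ/mol
  T = 351.5 K: K = (2.792, 0.434, 0.207), RR gives ψ = 0.278, H_out = 8.751 kJ/mol
  T = 349.1 K: K = (2.671, 0.424, 0.202), RR gives ψ = 0.251, H_out = 7.540 kJ/mol
Linear interpolation between T = 349.1 (H_out = 7.540) and T = 351.5 (H_out = 8.751) on hF = 8.407 gives T ≈ 350.8 K, at which ψ = 0.27.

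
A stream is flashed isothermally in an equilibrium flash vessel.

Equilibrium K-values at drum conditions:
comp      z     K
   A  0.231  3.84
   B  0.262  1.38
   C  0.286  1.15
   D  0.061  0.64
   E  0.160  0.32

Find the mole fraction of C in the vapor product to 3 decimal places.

Rachford–Rice: g(ψ) = Σ zᵢ(Kᵢ−1)/(1+ψ(Kᵢ−1)) = 0.
g(0) = ΣzᵢKᵢ − 1 = 0.668 and g(1) = 1 − Σzᵢ/Kᵢ = -0.094, so a root lies in (0, 1).
Iterate (Newton) starting at ψ = 0.63:
  ψ = 0.630: g = 0.1360, g' = -0.509 → ψ = 0.897
  ψ = 0.897: g = -0.0144, g' = -0.678 → ψ = 0.876
  ψ = 0.876: g = -0.0003, g' = -0.649 → ψ = 0.875
Converged at ψ = 0.875.
Compositions from xᵢ = zᵢ/(1+ψ(Kᵢ−1)), yᵢ = Kᵢxᵢ:
  A: x = 0.066, y = 0.254
  B: x = 0.197, y = 0.271
  C: x = 0.253, y = 0.291
  D: x = 0.089, y = 0.057
  E: x = 0.395, y = 0.126

y_C = 0.291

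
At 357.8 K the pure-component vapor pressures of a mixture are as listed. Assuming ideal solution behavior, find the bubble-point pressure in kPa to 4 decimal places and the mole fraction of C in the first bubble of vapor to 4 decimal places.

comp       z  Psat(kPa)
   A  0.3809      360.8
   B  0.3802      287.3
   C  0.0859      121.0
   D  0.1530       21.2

At the bubble point ψ → 0, so ΣzᵢKᵢ = 1 with Kᵢ = Pᵢˢᵃᵗ/P ⇒ P = ΣzᵢPᵢˢᵃᵗ.
P = 0.3809·360.8 + 0.3802·287.3 + 0.0859·121.0 + 0.1530·21.2 = 260.2977 kPa
yᵢ = zᵢPᵢˢᵃᵗ/P ⇒ y_C = 0.0859·121.0/260.2977 = 0.0399

Pbub = 260.2977 kPa, y_C = 0.0399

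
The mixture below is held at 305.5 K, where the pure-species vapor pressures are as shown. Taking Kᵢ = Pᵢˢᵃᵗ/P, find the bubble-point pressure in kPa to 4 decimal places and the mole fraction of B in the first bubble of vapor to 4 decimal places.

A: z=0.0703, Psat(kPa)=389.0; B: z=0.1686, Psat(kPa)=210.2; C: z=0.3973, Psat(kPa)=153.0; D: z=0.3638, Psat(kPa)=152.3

At the bubble point ψ → 0, so ΣzᵢKᵢ = 1 with Kᵢ = Pᵢˢᵃᵗ/P ⇒ P = ΣzᵢPᵢˢᵃᵗ.
P = 0.0703·389.0 + 0.1686·210.2 + 0.3973·153.0 + 0.3638·152.3 = 178.9801 kPa
yᵢ = zᵢPᵢˢᵃᵗ/P ⇒ y_B = 0.1686·210.2/178.9801 = 0.1980

Pbub = 178.9801 kPa, y_B = 0.1980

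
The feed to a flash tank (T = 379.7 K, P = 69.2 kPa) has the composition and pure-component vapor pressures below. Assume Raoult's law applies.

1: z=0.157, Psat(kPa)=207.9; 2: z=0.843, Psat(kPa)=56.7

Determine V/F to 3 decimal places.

Raoult's law: Kᵢ = Pᵢˢᵃᵗ/P = Pᵢˢᵃᵗ/69.2.
  K_1 = 207.9/69.2 = 3.00434, K_2 = 56.7/69.2 = 0.81936
Material balance + equilibrium reduce to Σ zᵢ(Kᵢ−1)/(1+V/F(Kᵢ−1)) = 0.
Feasibility: ΣzᵢKᵢ = 1.162, Σzᵢ/Kᵢ = 1.081 — both > 1, two phases present.
Binary case is linear: z₁(K₁−1)(1+V/F(K₂−1)) + z₂(K₂−1)(1+V/F(K₁−1)) = 0
⇒ V/F = [z₁(K₁−1)+z₂(K₂−1)] / [−(K₁−1)(K₂−1)] = 0.1624/0.3621 = 0.449

V/F = 0.449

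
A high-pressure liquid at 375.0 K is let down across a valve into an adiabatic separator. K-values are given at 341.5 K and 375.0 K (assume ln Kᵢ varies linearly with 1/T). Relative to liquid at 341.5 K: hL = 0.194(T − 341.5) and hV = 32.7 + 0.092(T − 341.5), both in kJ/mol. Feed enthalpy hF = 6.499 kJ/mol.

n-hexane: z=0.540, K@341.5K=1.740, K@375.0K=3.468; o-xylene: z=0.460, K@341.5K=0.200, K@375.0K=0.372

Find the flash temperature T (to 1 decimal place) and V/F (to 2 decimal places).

T = 345.4 K, V/F = 0.18

Adiabatic flash: solve Rachford–Rice at each trial T, then check hF = ψ·hV(T) + (1−ψ)·hL(T).
  T = 341.5 K: K = (1.740, 0.200), RR gives ψ = 0.053, H_out = 1.745 kJ/mol
  T = 375.0 K: K = (3.468, 0.372), RR gives ψ = 0.673, H_out = 26.221 kJ/mol
  T = 358.2 K: K = (2.494, 0.276), RR gives ψ = 0.438, H_out = 16.830 kJ/mol
  T = 349.9 K: K = (2.094, 0.236), RR gives ψ = 0.287, H_out = 10.760 kJ/mol
  T = 345.7 K: K = (1.911, 0.218), RR gives ψ = 0.185, H_out = 6.795 kJ/mol
  T = 343.6 K: K = (1.824, 0.209), RR gives ψ = 0.124, H_out = 4.442 kJ/mol
Linear interpolation between T = 343.6 (H_out = 4.442) and T = 345.7 (H_out = 6.795) on hF = 6.499 gives T ≈ 345.4 K, at which ψ = 0.18.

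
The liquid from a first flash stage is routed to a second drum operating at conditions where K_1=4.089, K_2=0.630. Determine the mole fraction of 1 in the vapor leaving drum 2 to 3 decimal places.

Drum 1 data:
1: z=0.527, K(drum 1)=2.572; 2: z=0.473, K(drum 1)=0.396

y_1 (drum 2) = 0.437

Drum 1:
Binary case is linear: z₁(K₁−1)(1+ψ₁(K₂−1)) + z₂(K₂−1)(1+ψ₁(K₁−1)) = 0
⇒ ψ₁ = [z₁(K₁−1)+z₂(K₂−1)] / [−(K₁−1)(K₂−1)] = 0.5428/0.9495 = 0.572
Drum-1 compositions:
  1: x = 0.278, y = 0.714
  2: x = 0.722, y = 0.286
Drum-2 feed = drum-1 liquid: z₂ = (0.2776, 0.7224).
Drum 2:
Rachford–Rice: g(ψ₂) = Σ zᵢ(Kᵢ−1)/(1+ψ₂(Kᵢ−1)) = 0.
Feasibility: ΣzᵢKᵢ = 1.590, Σzᵢ/Kᵢ = 1.215 — both > 1, two phases present.
Binary case is linear: z₁(K₁−1)(1+ψ₂(K₂−1)) + z₂(K₂−1)(1+ψ₂(K₁−1)) = 0
⇒ ψ₂ = [z₁(K₁−1)+z₂(K₂−1)] / [−(K₁−1)(K₂−1)] = 0.5901/1.1429 = 0.516
  1: x = 0.107, y = 0.437
  2: x = 0.893, y = 0.563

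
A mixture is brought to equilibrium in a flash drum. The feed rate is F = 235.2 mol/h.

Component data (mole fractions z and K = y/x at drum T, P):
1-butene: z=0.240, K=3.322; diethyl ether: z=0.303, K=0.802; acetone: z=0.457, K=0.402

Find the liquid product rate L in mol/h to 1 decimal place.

L = 186.0 mol/h

Rachford–Rice: g(V/F) = Σ zᵢ(Kᵢ−1)/(1+V/F(Kᵢ−1)) = 0.
g(0) = ΣzᵢKᵢ − 1 = 0.224 and g(1) = 1 − Σzᵢ/Kᵢ = -0.587, so a root lies in (0, 1).
Newton–Raphson from V/F = 0.52:
  V/F = 0.520: g = -0.2110, g' = -0.625 → V/F = 0.182
  V/F = 0.182: g = 0.0228, g' = -0.858 → V/F = 0.209
Converged at V/F = 0.209.
Then V = V/F·F = 0.2094·235.2 = 49.2 mol/h and L = F − V = 186.0 mol/h.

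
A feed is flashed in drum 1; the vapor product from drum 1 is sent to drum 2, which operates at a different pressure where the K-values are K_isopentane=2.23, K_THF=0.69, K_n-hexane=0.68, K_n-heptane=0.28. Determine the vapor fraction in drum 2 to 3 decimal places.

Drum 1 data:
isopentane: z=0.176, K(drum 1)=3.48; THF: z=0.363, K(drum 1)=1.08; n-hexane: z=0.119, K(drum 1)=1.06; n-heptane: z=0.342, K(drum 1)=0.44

V/F (drum 2) = 0.130

Drum 1:
Material balance + equilibrium reduce to Σ zᵢ(Kᵢ−1)/(1+ψ₁(Kᵢ−1)) = 0.
g(0) = ΣzᵢKᵢ − 1 = 0.281 and g(1) = 1 − Σzᵢ/Kᵢ = -0.276, so a root lies in (0, 1).
Newton–Raphson from ψ₁ = 0.5:
  ψ₁ = 0.500: g = -0.0363, g' = -0.425 → ψ₁ = 0.415
  ψ₁ = 0.415: g = 0.0008, g' = -0.448 → ψ₁ = 0.416
Converged at ψ₁ = 0.416.
Drum-1 compositions:
  isopentane: x = 0.087, y = 0.301
  THF: x = 0.351, y = 0.379
  n-hexane: x = 0.116, y = 0.123
  n-heptane: x = 0.446, y = 0.196
Drum-2 feed = drum-1 vapor: z₂ = (0.3013, 0.3794, 0.1231, 0.1963).
Drum 2:
Rachford–Rice: g(ψ₂) = Σ zᵢ(Kᵢ−1)/(1+ψ₂(Kᵢ−1)) = 0.
g(0) = ΣzᵢKᵢ − 1 = 0.072 and g(1) = 1 − Σzᵢ/Kᵢ = -0.567, so a root lies in (0, 1).
Iterate (Newton) starting at ψ₂ = 0.5:
  ψ₂ = 0.500: g = -0.1774, g' = -0.492 → ψ₂ = 0.139
  ψ₂ = 0.139: g = -0.0049, g' = -0.511 → ψ₂ = 0.130
Converged at ψ₂ = 0.130.
  isopentane: x = 0.260, y = 0.579
  THF: x = 0.395, y = 0.273
  n-hexane: x = 0.128, y = 0.087
  n-heptane: x = 0.217, y = 0.061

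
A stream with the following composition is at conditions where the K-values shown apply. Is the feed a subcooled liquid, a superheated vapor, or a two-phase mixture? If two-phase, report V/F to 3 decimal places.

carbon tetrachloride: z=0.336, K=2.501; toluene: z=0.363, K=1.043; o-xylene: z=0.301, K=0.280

ΣzᵢKᵢ = 1.303; Σzᵢ/Kᵢ = 1.557.
Both exceed 1, so a two-phase solution exists.
Material balance + equilibrium reduce to Σ zᵢ(Kᵢ−1)/(1+ψ(Kᵢ−1)) = 0.
Newton–Raphson from ψ = 0.66:
  ψ = 0.660: g = -0.1444, g' = -0.758 → ψ = 0.470
  ψ = 0.470: g = -0.0163, g' = -0.617 → ψ = 0.443
Converged at ψ = 0.443.

two-phase, V/F = 0.443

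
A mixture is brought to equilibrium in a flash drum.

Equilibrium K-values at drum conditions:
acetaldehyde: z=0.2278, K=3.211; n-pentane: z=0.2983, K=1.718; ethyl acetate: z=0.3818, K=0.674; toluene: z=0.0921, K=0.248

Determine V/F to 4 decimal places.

V/F = 0.7589

Material balance + equilibrium reduce to Σ zᵢ(Kᵢ−1)/(1+V/F(Kᵢ−1)) = 0.
Feasibility: ΣzᵢKᵢ = 1.5241, Σzᵢ/Kᵢ = 1.1824 — both > 1, two phases present.
Newton–Raphson from V/F = 0.34:
  V/F = 0.3400: g = 0.22664, g' = -0.6076 → V/F = 0.7130
  V/F = 0.7130: g = 0.02566, g' = -0.5460 → V/F = 0.7600
  V/F = 0.7600: g = -0.00063, g' = -0.5748 → V/F = 0.7589
Converged at V/F = 0.7589.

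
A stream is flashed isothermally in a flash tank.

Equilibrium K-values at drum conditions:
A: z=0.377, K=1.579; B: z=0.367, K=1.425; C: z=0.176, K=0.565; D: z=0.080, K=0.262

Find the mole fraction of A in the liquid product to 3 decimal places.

Material balance + equilibrium reduce to Σ zᵢ(Kᵢ−1)/(1+V/F(Kᵢ−1)) = 0.
Feasibility: ΣzᵢKᵢ = 1.239, Σzᵢ/Kᵢ = 1.113 — both > 1, two phases present.
Newton–Raphson from V/F = 0.55:
  V/F = 0.550: g = 0.0920, g' = -0.297 → V/F = 0.859
  V/F = 0.859: g = -0.0237, g' = -0.503 → V/F = 0.812
  V/F = 0.812: g = -0.0014, g' = -0.446 → V/F = 0.809
Converged at V/F = 0.809.
Compositions from xᵢ = zᵢ/(1+V/F(Kᵢ−1)), yᵢ = Kᵢxᵢ:
  A: x = 0.257, y = 0.405
  B: x = 0.273, y = 0.389
  C: x = 0.272, y = 0.153
  D: x = 0.199, y = 0.052

x_A = 0.257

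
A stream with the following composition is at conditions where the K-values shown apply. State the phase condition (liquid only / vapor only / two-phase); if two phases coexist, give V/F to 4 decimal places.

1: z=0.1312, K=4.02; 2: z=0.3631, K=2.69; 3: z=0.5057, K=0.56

ΣzᵢKᵢ = 1.7874; Σzᵢ/Kᵢ = 1.0707.
Both exceed 1, so a two-phase solution exists.
Let ψ = V/F and solve Σ zᵢ(Kᵢ−1)/(1+ψ(Kᵢ−1)) = 0.
Newton–Raphson from ψ = 0.43:
  ψ = 0.4300: g = 0.25333, g' = -0.7232 → ψ = 0.7803
  ψ = 0.7803: g = 0.04386, g' = -0.5261 → ψ = 0.8636
  ψ = 0.8636: g = 0.00042, g' = -0.5180 → ψ = 0.8645
Converged at ψ = 0.8645.

two-phase, V/F = 0.8645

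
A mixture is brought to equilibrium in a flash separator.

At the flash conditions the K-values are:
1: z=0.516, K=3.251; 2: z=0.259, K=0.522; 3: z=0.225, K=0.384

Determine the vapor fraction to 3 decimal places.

Rachford–Rice: g(ψ) = Σ zᵢ(Kᵢ−1)/(1+ψ(Kᵢ−1)) = 0.
g(0) = ΣzᵢKᵢ − 1 = 0.899 and g(1) = 1 − Σzᵢ/Kᵢ = -0.241, so a root lies in (0, 1).
Newton iteration, ψ⁰ = 0.5:
  ψ = 0.500: g = 0.1835, g' = -0.859 → ψ = 0.714
  ψ = 0.714: g = 0.0105, g' = -0.793 → ψ = 0.727
Converged at ψ = 0.727.

ψ = 0.727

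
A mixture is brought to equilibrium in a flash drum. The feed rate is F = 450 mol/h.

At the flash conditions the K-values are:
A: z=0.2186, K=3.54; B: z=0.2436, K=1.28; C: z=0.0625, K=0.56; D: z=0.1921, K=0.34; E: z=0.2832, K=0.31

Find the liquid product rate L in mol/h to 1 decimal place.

Let ψ = V/F and solve Σ zᵢ(Kᵢ−1)/(1+ψ(Kᵢ−1)) = 0.
Check two-phase: ΣzᵢKᵢ = 1.2738 > 1 and Σzᵢ/Kᵢ = 1.8422 > 1, so g(0) = 0.2738 > 0 and g(1) = -0.8422 < 0.
Newton–Raphson from ψ = 0.54:
  ψ = 0.5400: g = -0.25115, g' = -0.8305 → ψ = 0.2376
  ψ = 0.2376: g = -0.00458, g' = -0.8910 → ψ = 0.2325
Converged at ψ = 0.2325.
Then V = ψ·F = 0.2325·450 = 104.6 mol/h and L = F − V = 345.4 mol/h.

L = 345.4 mol/h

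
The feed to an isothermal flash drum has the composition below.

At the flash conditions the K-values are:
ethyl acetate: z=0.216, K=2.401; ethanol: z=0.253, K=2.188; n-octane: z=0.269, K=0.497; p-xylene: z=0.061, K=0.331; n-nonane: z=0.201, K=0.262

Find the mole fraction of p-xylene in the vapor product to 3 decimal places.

Newton–Raphson from ψ = 0.5:
  ψ = 0.500: g = -0.1107, g' = -0.745 → ψ = 0.352
  ψ = 0.352: g = -0.0032, g' = -0.715 → ψ = 0.347
Converged at ψ = 0.347.
Compositions from xᵢ = zᵢ/(1+ψ(Kᵢ−1)), yᵢ = Kᵢxᵢ:
  ethyl acetate: x = 0.145, y = 0.349
  ethanol: x = 0.179, y = 0.392
  n-octane: x = 0.326, y = 0.162
  p-xylene: x = 0.079, y = 0.026
  n-nonane: x = 0.270, y = 0.071

y_p-xylene = 0.026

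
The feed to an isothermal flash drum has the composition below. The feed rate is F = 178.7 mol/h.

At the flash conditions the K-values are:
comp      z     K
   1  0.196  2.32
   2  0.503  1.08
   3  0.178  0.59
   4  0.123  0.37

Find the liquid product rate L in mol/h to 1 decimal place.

L = 96.0 mol/h

Rachford–Rice: g(ψ) = Σ zᵢ(Kᵢ−1)/(1+ψ(Kᵢ−1)) = 0.
Feasibility: ΣzᵢKᵢ = 1.148, Σzᵢ/Kᵢ = 1.184 — both > 1, two phases present.
Newton–Raphson from ψ = 0.62:
  ψ = 0.620: g = -0.0444, g' = -0.291 → ψ = 0.468
  ψ = 0.468: g = -0.0014, g' = -0.277 → ψ = 0.463
Converged at ψ = 0.463.
Then V = ψ·F = 0.4626·178.7 = 82.7 mol/h and L = F − V = 96.0 mol/h.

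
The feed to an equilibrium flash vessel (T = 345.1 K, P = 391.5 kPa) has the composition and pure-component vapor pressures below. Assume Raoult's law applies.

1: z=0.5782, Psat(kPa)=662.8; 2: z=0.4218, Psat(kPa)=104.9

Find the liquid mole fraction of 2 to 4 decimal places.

Raoult's law: Kᵢ = Pᵢˢᵃᵗ/P = Pᵢˢᵃᵗ/391.5.
  K_1 = 662.8/391.5 = 1.692976, K_2 = 104.9/391.5 = 0.267944
Let ψ = V/F and solve Σ zᵢ(Kᵢ−1)/(1+ψ(Kᵢ−1)) = 0.
Check two-phase: ΣzᵢKᵢ = 1.0919 > 1 and Σzᵢ/Kᵢ = 1.9157 > 1, so g(0) = 0.0919 > 0 and g(1) = -0.9157 < 0.
Binary case is linear: z₁(K₁−1)(1+ψ(K₂−1)) + z₂(K₂−1)(1+ψ(K₁−1)) = 0
⇒ ψ = [z₁(K₁−1)+z₂(K₂−1)] / [−(K₁−1)(K₂−1)] = 0.09190/0.50730 = 0.1812
Compositions from xᵢ = zᵢ/(1+ψ(Kᵢ−1)), yᵢ = Kᵢxᵢ:
  1: x = 0.5137, y = 0.8697
  2: x = 0.4863, y = 0.1303

x_2 = 0.4863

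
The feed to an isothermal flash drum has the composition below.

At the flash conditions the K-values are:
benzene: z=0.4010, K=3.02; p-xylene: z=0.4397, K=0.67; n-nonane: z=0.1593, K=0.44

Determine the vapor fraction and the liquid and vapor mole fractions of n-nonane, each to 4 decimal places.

Rachford–Rice: g(ψ) = Σ zᵢ(Kᵢ−1)/(1+ψ(Kᵢ−1)) = 0.
Feasibility: ΣzᵢKᵢ = 1.5757, Σzᵢ/Kᵢ = 1.1511 — both > 1, two phases present.
Newton iteration, ψ⁰ = 0.42:
  ψ = 0.4200: g = 0.15314, g' = -0.6289 → ψ = 0.6635
  ψ = 0.6635: g = 0.01838, g' = -0.5037 → ψ = 0.7000
  ψ = 0.7000: g = 0.00013, g' = -0.4969 → ψ = 0.7003
Converged at ψ = 0.7003.
Compositions from xᵢ = zᵢ/(1+ψ(Kᵢ−1)), yᵢ = Kᵢxᵢ:
  benzene: x = 0.1661, y = 0.5015
  p-xylene: x = 0.5719, y = 0.3831
  n-nonane: x = 0.2621, y = 0.1153

ψ = 0.7003, x_n-nonane = 0.2621, y_n-nonane = 0.1153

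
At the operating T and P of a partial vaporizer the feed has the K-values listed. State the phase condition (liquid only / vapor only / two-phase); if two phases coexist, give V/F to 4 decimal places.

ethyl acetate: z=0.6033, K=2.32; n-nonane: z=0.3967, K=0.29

ΣzᵢKᵢ = 1.5147; Σzᵢ/Kᵢ = 1.6280.
Both exceed 1, so a two-phase solution exists.
Rachford–Rice: g(ψ) = Σ zᵢ(Kᵢ−1)/(1+ψ(Kᵢ−1)) = 0.
Binary case is linear: z₁(K₁−1)(1+ψ(K₂−1)) + z₂(K₂−1)(1+ψ(K₁−1)) = 0
⇒ ψ = [z₁(K₁−1)+z₂(K₂−1)] / [−(K₁−1)(K₂−1)] = 0.51470/0.93720 = 0.5492

two-phase, V/F = 0.5492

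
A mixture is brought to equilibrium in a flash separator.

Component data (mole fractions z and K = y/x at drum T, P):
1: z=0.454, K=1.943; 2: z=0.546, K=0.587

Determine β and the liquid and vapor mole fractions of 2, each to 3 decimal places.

β = 0.520, x_2 = 0.695, y_2 = 0.408

Rachford–Rice: g(β) = Σ zᵢ(Kᵢ−1)/(1+β(Kᵢ−1)) = 0.
g(0) = ΣzᵢKᵢ − 1 = 0.203 and g(1) = 1 − Σzᵢ/Kᵢ = -0.164, so a root lies in (0, 1).
Binary case is linear: z₁(K₁−1)(1+β(K₂−1)) + z₂(K₂−1)(1+β(K₁−1)) = 0
⇒ β = [z₁(K₁−1)+z₂(K₂−1)] / [−(K₁−1)(K₂−1)] = 0.2026/0.3895 = 0.520
Compositions from xᵢ = zᵢ/(1+β(Kᵢ−1)), yᵢ = Kᵢxᵢ:
  1: x = 0.305, y = 0.592
  2: x = 0.695, y = 0.408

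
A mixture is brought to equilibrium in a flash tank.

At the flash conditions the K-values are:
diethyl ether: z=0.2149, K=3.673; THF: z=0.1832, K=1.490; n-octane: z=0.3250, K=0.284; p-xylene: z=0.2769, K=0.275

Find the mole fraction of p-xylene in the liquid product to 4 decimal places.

Rachford–Rice: g(V/F) = Σ zᵢ(Kᵢ−1)/(1+V/F(Kᵢ−1)) = 0.
Feasibility: ΣzᵢKᵢ = 1.2307, Σzᵢ/Kᵢ = 2.3327 — both > 1, two phases present.
Newton iteration, V/F⁰ = 0.5:
  V/F = 0.5000: g = -0.35941, g' = -1.0720 → V/F = 0.1647
  V/F = 0.1647: g = -0.00991, g' = -1.1797 → V/F = 0.1563
  V/F = 0.1563: g = 0.00008, g' = -1.1981 → V/F = 0.1564
Converged at V/F = 0.1564.
Compositions from xᵢ = zᵢ/(1+V/F(Kᵢ−1)), yᵢ = Kᵢxᵢ:
  diethyl ether: x = 0.1515, y = 0.5566
  THF: x = 0.1702, y = 0.2535
  n-octane: x = 0.3660, y = 0.1039
  p-xylene: x = 0.3123, y = 0.0859

x_p-xylene = 0.3123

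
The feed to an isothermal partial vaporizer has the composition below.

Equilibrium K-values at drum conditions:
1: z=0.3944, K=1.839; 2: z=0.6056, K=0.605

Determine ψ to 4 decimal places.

ψ = 0.2767

Rachford–Rice: g(ψ) = Σ zᵢ(Kᵢ−1)/(1+ψ(Kᵢ−1)) = 0.
Feasibility: ΣzᵢKᵢ = 1.0917, Σzᵢ/Kᵢ = 1.2155 — both > 1, two phases present.
Binary case is linear: z₁(K₁−1)(1+ψ(K₂−1)) + z₂(K₂−1)(1+ψ(K₁−1)) = 0
⇒ ψ = [z₁(K₁−1)+z₂(K₂−1)] / [−(K₁−1)(K₂−1)] = 0.09169/0.33141 = 0.2767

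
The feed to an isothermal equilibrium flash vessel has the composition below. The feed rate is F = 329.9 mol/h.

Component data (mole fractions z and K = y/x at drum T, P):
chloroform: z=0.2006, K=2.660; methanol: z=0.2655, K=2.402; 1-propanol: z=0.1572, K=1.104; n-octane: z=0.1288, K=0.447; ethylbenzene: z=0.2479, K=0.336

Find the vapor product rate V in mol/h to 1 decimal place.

V = 200.0 mol/h

Iterate (Newton) starting at ψ = 0.5:
  ψ = 0.5000: g = 0.07147, g' = -0.6671 → ψ = 0.6071
  ψ = 0.6071: g = -0.00071, g' = -0.6870 → ψ = 0.6061
Converged at ψ = 0.6061.
Then V = ψ·F = 0.6061·329.9 = 200.0 mol/h and L = F − V = 129.9 mol/h.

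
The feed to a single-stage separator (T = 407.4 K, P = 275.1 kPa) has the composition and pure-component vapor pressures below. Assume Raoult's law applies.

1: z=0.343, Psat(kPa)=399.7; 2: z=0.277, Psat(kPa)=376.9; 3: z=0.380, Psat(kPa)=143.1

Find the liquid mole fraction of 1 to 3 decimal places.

x_1 = 0.293

Raoult's law: Kᵢ = Pᵢˢᵃᵗ/P = Pᵢˢᵃᵗ/275.1.
  K_1 = 399.7/275.1 = 1.45293, K_2 = 376.9/275.1 = 1.37005, K_3 = 143.1/275.1 = 0.52017
Newton iteration, V/F⁰ = 0.5:
  V/F = 0.500: g = -0.0267, g' = -0.225 → V/F = 0.381
  V/F = 0.381: g = -0.0009, g' = -0.211 → V/F = 0.377
Converged at V/F = 0.377.
Compositions from xᵢ = zᵢ/(1+V/F(Kᵢ−1)), yᵢ = Kᵢxᵢ:
  1: x = 0.293, y = 0.426
  2: x = 0.243, y = 0.333
  3: x = 0.464, y = 0.241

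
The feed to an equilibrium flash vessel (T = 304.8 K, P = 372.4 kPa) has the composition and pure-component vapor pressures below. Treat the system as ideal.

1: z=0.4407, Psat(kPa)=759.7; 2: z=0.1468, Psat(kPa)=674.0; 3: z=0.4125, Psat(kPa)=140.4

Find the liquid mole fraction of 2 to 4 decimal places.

x_2 = 0.1032

Raoult's law: Kᵢ = Pᵢˢᵃᵗ/P = Pᵢˢᵃᵗ/372.4.
  K_1 = 759.7/372.4 = 2.040011, K_2 = 674.0/372.4 = 1.809882, K_3 = 140.4/372.4 = 0.377014
Newton iteration, V/F⁰ = 0.64:
  V/F = 0.6400: g = -0.07391, g' = -0.6564 → V/F = 0.5274
  V/F = 0.5274: g = -0.00345, g' = -0.6012 → V/F = 0.5217
Converged at V/F = 0.5217.
Compositions from xᵢ = zᵢ/(1+V/F(Kᵢ−1)), yᵢ = Kᵢxᵢ:
  1: x = 0.2857, y = 0.5828
  2: x = 0.1032, y = 0.1868
  3: x = 0.6111, y = 0.2304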